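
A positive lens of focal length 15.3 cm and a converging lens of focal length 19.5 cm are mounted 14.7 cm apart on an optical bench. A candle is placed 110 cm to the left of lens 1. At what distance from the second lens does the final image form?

2.65 cm

Lens 1: 1/d_i1 = 1/f₁ − 1/d_o1 = 1/(15.3) − 1/(110) = 0.05627, so d_i1 = 17.77 cm.
The intermediate image is 17.77 cm to the right of lens 1, which lies 3.070 cm to the right of lens 2 — a virtual object — so d_o2 = −3.070 cm.
Lens 2: 1/d_i2 = 1/f₂ − 1/d_o2 = 1/(19.5) − 1/(-3.070) = 0.3770, so d_i2 = 2.65 cm.
The final image is real, 2.65 cm to the right of lens 2 (overall magnification ≈ -0.14).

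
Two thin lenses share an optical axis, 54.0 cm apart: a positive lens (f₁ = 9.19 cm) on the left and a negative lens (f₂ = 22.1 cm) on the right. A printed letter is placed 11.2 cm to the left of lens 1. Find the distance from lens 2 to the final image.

Lens 1: 1/d_i1 = 1/f₁ − 1/d_o1 = 1/(9.19) − 1/(11.2) = 0.01953, so d_i1 = 51.21 cm.
The intermediate image is 51.21 cm to the right of lens 1, which is 54.0 − (51.21) = 2.790 cm to the left of lens 2, so d_o2 = +2.790 cm.
Lens 2 is diverging, so f₂ = −22.1 cm.
Lens 2: 1/d_i2 = 1/f₂ − 1/d_o2 = 1/(-22.1) − 1/(2.790) = -0.4037, so d_i2 = -2.48 cm.
The final image is virtual, 2.48 cm to the left of lens 2 (overall magnification ≈ -4.1).

2.48 cm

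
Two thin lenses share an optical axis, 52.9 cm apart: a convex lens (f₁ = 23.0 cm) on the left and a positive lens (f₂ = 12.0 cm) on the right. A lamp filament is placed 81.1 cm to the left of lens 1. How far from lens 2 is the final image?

28.4 cm

Lens 1: 1/d_i1 = 1/f₁ − 1/d_o1 = 1/(23.0) − 1/(81.1) = 0.03115, so d_i1 = 32.10 cm.
The intermediate image is 32.10 cm to the right of lens 1, which is 52.9 − (32.10) = 20.80 cm to the left of lens 2, so d_o2 = +20.80 cm.
Lens 2: 1/d_i2 = 1/f₂ − 1/d_o2 = 1/(12.0) − 1/(20.80) = 0.03526, so d_i2 = 28.4 cm.
The final image is real, 28.4 cm to the right of lens 2 (overall magnification ≈ 0.54).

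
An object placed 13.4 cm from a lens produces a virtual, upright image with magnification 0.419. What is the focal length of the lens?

m = −d_i/d_o ⇒ d_i = −m·d_o = −(+0.419)·(13.4) = -5.615 cm.
1/f = 1/d_o + 1/d_i = 1/(13.4) + 1/(-5.615) = -0.1035, so f = -9.66 cm.
Since f is negative, the lens is diverging.

f = -9.66 cm (diverging)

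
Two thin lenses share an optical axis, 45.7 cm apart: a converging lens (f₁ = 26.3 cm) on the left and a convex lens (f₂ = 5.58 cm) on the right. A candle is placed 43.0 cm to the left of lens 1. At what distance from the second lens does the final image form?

4.45 cm

Lens 1: 1/d_i1 = 1/f₁ − 1/d_o1 = 1/(26.3) − 1/(43.0) = 0.01477, so d_i1 = 67.72 cm.
The intermediate image is 67.72 cm to the right of lens 1, which lies 22.02 cm to the right of lens 2 — a virtual object — so d_o2 = −22.02 cm.
Lens 2: 1/d_i2 = 1/f₂ − 1/d_o2 = 1/(5.58) − 1/(-22.02) = 0.2246, so d_i2 = 4.45 cm.
The final image is real, 4.45 cm to the right of lens 2 (overall magnification ≈ -0.32).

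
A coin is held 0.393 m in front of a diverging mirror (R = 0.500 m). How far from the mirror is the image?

0.153 m

f = R/2 = 0.500/2 = 0.2500 m; for a diverging mirror, f = -0.2500 m.
Mirror equation: 1/v = 1/f − 1/u = 1/(-0.2500) − 1/(0.393) = -4.000 − 2.545 = -6.545, so v = -0.153 m.
The image is virtual, upright and reduced, behind the mirror.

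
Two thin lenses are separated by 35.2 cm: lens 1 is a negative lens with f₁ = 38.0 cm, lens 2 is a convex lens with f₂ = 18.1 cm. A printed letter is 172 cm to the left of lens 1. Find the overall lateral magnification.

f₁ = −38.0 cm (diverging).
Lens 1: 1/d_i1 = 1/(-38.0) − 1/(172) = -0.03213, so d_i1 = -31.12 cm; m₁ = −d_i1/d_o1 = +0.1809.
d_o2 = 35.2 − (-31.12) = 66.32 cm.
Lens 2: 1/d_i2 = 1/(18.1) − 1/(66.32) = 0.04017, so d_i2 = 24.89 cm; m₂ = −d_i2/d_o2 = -0.3754.
m = m₁·m₂ = (+0.1809)(-0.3754) = -0.0679.

m = -0.0679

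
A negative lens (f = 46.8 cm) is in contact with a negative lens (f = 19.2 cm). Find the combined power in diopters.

P₁ = 1/f₁ = 1/(-0.468 m) = -2.137 D; P₂ = 1/f₂ = 1/(-0.192 m) = -5.208 D.
For thin lenses in contact, P = P₁ + P₂ = (-2.137) + (-5.208) = -7.35 D.

P = -7.35 D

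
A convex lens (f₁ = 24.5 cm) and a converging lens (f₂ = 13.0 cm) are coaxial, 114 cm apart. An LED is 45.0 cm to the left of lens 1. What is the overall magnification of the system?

m = +0.329

Lens 1: 1/d_i1 = 1/(24.5) − 1/(45.0) = 0.01859, so d_i1 = 53.78 cm; m₁ = −d_i1/d_o1 = -1.195.
d_o2 = 114 − (53.78) = 60.22 cm.
Lens 2: 1/d_i2 = 1/(13.0) − 1/(60.22) = 0.06032, so d_i2 = 16.58 cm; m₂ = −d_i2/d_o2 = -0.2753.
m = m₁·m₂ = (-1.195)(-0.2753) = +0.329.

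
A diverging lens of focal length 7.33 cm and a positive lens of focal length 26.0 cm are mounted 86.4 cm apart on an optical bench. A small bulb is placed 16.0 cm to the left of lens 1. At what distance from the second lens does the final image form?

Lens 1 is diverging, so f₁ = −7.33 cm.
Lens 1: 1/d_i1 = 1/f₁ − 1/d_o1 = 1/(-7.33) − 1/(16.0) = -0.1989, so d_i1 = -5.027 cm.
The intermediate image is 5.027 cm to the left of lens 1 (virtual), which is 86.4 − (-5.027) = 91.43 cm to the left of lens 2, so d_o2 = +91.43 cm.
Lens 2: 1/d_i2 = 1/f₂ − 1/d_o2 = 1/(26.0) − 1/(91.43) = 0.02752, so d_i2 = 36.3 cm.
The final image is real, 36.3 cm to the right of lens 2 (overall magnification ≈ -0.12).

36.3 cm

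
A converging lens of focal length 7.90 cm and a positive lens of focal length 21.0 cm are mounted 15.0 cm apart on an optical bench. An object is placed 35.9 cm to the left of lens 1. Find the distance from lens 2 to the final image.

Lens 1: 1/d_i1 = 1/f₁ − 1/d_o1 = 1/(7.90) − 1/(35.9) = 0.09873, so d_i1 = 10.13 cm.
The intermediate image is 10.13 cm to the right of lens 1, which is 15.0 − (10.13) = 4.870 cm to the left of lens 2, so d_o2 = +4.870 cm.
Lens 2: 1/d_i2 = 1/f₂ − 1/d_o2 = 1/(21.0) − 1/(4.870) = -0.1577, so d_i2 = -6.34 cm.
The final image is virtual, 6.34 cm to the left of lens 2 (overall magnification ≈ -0.37).

6.34 cm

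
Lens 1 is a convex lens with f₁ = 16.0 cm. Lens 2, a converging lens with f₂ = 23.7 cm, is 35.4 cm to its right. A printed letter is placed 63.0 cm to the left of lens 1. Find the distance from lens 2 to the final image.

Lens 1: 1/d_i1 = 1/f₁ − 1/d_o1 = 1/(16.0) − 1/(63.0) = 0.04663, so d_i1 = 21.45 cm.
The intermediate image is 21.45 cm to the right of lens 1, which is 35.4 − (21.45) = 13.95 cm to the left of lens 2, so d_o2 = +13.95 cm.
Lens 2: 1/d_i2 = 1/f₂ − 1/d_o2 = 1/(23.7) − 1/(13.95) = -0.02949, so d_i2 = -33.9 cm.
The final image is virtual, 33.9 cm to the left of lens 2 (overall magnification ≈ -0.83).

33.9 cm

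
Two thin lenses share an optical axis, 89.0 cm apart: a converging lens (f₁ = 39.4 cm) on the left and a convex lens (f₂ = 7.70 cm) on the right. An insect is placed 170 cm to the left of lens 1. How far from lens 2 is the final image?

9.68 cm

Lens 1: 1/d_i1 = 1/f₁ − 1/d_o1 = 1/(39.4) − 1/(170) = 0.01950, so d_i1 = 51.29 cm.
The intermediate image is 51.29 cm to the right of lens 1, which is 89.0 − (51.29) = 37.71 cm to the left of lens 2, so d_o2 = +37.71 cm.
Lens 2: 1/d_i2 = 1/f₂ − 1/d_o2 = 1/(7.70) − 1/(37.71) = 0.1034, so d_i2 = 9.68 cm.
The final image is real, 9.68 cm to the right of lens 2 (overall magnification ≈ 0.077).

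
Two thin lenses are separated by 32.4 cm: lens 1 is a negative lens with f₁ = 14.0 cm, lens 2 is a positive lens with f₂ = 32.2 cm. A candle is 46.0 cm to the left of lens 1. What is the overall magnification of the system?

f₁ = −14.0 cm (diverging).
Lens 1: 1/d_i1 = 1/(-14.0) − 1/(46.0) = -0.09317, so d_i1 = -10.73 cm; m₁ = −d_i1/d_o1 = +0.2333.
d_o2 = 32.4 − (-10.73) = 43.13 cm.
Lens 2: 1/d_i2 = 1/(32.2) − 1/(43.13) = 0.007870, so d_i2 = 127.1 cm; m₂ = −d_i2/d_o2 = -2.946.
m = m₁·m₂ = (+0.2333)(-2.946) = -0.687.

m = -0.687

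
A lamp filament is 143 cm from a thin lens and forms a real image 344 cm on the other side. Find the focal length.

Real image ⇒ d_i = +344 cm.
1/f = 1/d_o + 1/d_i = 1/(143) + 1/(344) = 0.009900, so f = 101 cm.
Since f is positive, the thin lens is converging.

f = 101 cm (converging)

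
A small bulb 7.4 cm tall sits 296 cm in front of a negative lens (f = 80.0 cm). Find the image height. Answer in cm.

1.57 cm

For a negative lens, f = -80.0 cm.
1/d_i = 1/f − 1/d_o = 1/(-80.00) − 1/(296) = -0.01588, so d_i = -62.98 cm.
m = −d_i/d_o = +0.2128.
|h_i| = |m|·h_o = 0.2128 × 7.4 = 1.57 cm. The image is virtual, upright and reduced, on the same side as the object.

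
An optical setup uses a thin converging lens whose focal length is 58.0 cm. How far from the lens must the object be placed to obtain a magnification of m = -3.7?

m = −d_i/d_o ⇒ d_i = −m·d_o.
1/f = 1/d_o + 1/d_i = 1/d_o − 1/(m·d_o) = (1 − 1/m)/d_o, so d_o = f(1 − 1/m) = (58.00)(1 − 1/(-3.7)) = 73.7 cm.

73.7 cm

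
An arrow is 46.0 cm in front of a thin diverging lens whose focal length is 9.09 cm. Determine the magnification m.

For a diverging lens, f = -9.09 cm.
1/d_i = 1/f − 1/d_o = 1/(-9.090) − 1/(46.0) = -0.1318, so d_i = -7.590 cm.
m = −d_i/d_o = −(-7.590)/(46.0) = +0.165.
The image is virtual, upright and reduced, on the same side as the object.

m = +0.165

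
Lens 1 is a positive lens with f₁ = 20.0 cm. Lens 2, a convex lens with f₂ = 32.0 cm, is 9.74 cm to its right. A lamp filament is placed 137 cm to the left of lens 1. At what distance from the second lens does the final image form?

9.58 cm

Lens 1: 1/d_i1 = 1/f₁ − 1/d_o1 = 1/(20.0) − 1/(137) = 0.04270, so d_i1 = 23.42 cm.
The intermediate image is 23.42 cm to the right of lens 1, which lies 13.68 cm to the right of lens 2 — a virtual object — so d_o2 = −13.68 cm.
Lens 2: 1/d_i2 = 1/f₂ − 1/d_o2 = 1/(32.0) − 1/(-13.68) = 0.1043, so d_i2 = 9.58 cm.
The final image is real, 9.58 cm to the right of lens 2 (overall magnification ≈ -0.12).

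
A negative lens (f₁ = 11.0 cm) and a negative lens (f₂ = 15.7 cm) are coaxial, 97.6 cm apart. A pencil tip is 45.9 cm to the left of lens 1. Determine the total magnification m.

f₁ = −11.0 cm (diverging).
Lens 1: 1/d_i1 = 1/(-11.0) − 1/(45.9) = -0.1127, so d_i1 = -8.873 cm; m₁ = −d_i1/d_o1 = +0.1933.
d_o2 = 97.6 − (-8.873) = 106.5 cm.
f₂ = −15.7 cm (diverging).
Lens 2: 1/d_i2 = 1/(-15.7) − 1/(106.5) = -0.07308, so d_i2 = -13.68 cm; m₂ = −d_i2/d_o2 = +0.1285.
m = m₁·m₂ = (+0.1933)(+0.1285) = +0.0248.

m = +0.0248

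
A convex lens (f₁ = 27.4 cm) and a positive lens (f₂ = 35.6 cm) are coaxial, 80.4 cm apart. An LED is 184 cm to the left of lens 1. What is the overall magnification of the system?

m = +0.494

Lens 1: 1/d_i1 = 1/(27.4) − 1/(184) = 0.03106, so d_i1 = 32.19 cm; m₁ = −d_i1/d_o1 = -0.1749.
d_o2 = 80.4 − (32.19) = 48.21 cm.
Lens 2: 1/d_i2 = 1/(35.6) − 1/(48.21) = 0.007347, so d_i2 = 136.1 cm; m₂ = −d_i2/d_o2 = -2.823.
m = m₁·m₂ = (-0.1749)(-2.823) = +0.494.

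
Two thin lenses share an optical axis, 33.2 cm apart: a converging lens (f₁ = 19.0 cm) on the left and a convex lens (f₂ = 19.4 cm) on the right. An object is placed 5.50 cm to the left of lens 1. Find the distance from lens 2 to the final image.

Lens 1: 1/d_i1 = 1/f₁ − 1/d_o1 = 1/(19.0) − 1/(5.50) = -0.1292, so d_i1 = -7.741 cm.
The intermediate image is 7.741 cm to the left of lens 1 (virtual), which is 33.2 − (-7.741) = 40.94 cm to the left of lens 2, so d_o2 = +40.94 cm.
Lens 2: 1/d_i2 = 1/f₂ − 1/d_o2 = 1/(19.4) − 1/(40.94) = 0.02712, so d_i2 = 36.9 cm.
The final image is real, 36.9 cm to the right of lens 2 (overall magnification ≈ -1.3).

36.9 cm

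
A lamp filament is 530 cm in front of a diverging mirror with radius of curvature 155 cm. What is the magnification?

f = R/2 = 155/2 = 77.50 cm; for a diverging mirror, f = -77.50 cm.
1/d_i = 1/f − 1/d_o = 1/(-77.50) − 1/(530) = -0.01479, so d_i = -67.61 cm.
m = −d_i/d_o = −(-67.61)/(530) = +0.128.
The image is virtual, upright and reduced, behind the mirror.

m = +0.128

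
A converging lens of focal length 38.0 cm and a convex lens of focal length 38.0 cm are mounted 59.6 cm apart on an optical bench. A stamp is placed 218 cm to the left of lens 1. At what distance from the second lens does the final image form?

21.1 cm

Lens 1: 1/d_i1 = 1/f₁ − 1/d_o1 = 1/(38.0) − 1/(218) = 0.02173, so d_i1 = 46.02 cm.
The intermediate image is 46.02 cm to the right of lens 1, which is 59.6 − (46.02) = 13.58 cm to the left of lens 2, so d_o2 = +13.58 cm.
Lens 2: 1/d_i2 = 1/f₂ − 1/d_o2 = 1/(38.0) − 1/(13.58) = -0.04732, so d_i2 = -21.1 cm.
The final image is virtual, 21.1 cm to the left of lens 2 (overall magnification ≈ -0.33).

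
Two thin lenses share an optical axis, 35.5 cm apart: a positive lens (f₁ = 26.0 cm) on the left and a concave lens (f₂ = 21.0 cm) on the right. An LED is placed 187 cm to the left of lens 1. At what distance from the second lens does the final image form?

Lens 1: 1/d_i1 = 1/f₁ − 1/d_o1 = 1/(26.0) − 1/(187) = 0.03311, so d_i1 = 30.20 cm.
The intermediate image is 30.20 cm to the right of lens 1, which is 35.5 − (30.20) = 5.300 cm to the left of lens 2, so d_o2 = +5.300 cm.
Lens 2 is diverging, so f₂ = −21.0 cm.
Lens 2: 1/d_i2 = 1/f₂ − 1/d_o2 = 1/(-21.0) − 1/(5.300) = -0.2363, so d_i2 = -4.23 cm.
The final image is virtual, 4.23 cm to the left of lens 2 (overall magnification ≈ -0.13).

4.23 cm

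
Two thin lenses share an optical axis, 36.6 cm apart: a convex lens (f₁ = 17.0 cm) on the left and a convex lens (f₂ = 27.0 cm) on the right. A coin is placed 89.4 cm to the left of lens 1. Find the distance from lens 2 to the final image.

Lens 1: 1/d_i1 = 1/f₁ − 1/d_o1 = 1/(17.0) − 1/(89.4) = 0.04764, so d_i1 = 20.99 cm.
The intermediate image is 20.99 cm to the right of lens 1, which is 36.6 − (20.99) = 15.61 cm to the left of lens 2, so d_o2 = +15.61 cm.
Lens 2: 1/d_i2 = 1/f₂ − 1/d_o2 = 1/(27.0) − 1/(15.61) = -0.02702, so d_i2 = -37.0 cm.
The final image is virtual, 37.0 cm to the left of lens 2 (overall magnification ≈ -0.56).

37.0 cm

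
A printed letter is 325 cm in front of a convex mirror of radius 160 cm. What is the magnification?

m = +0.198

f = R/2 = 160/2 = 80.00 cm; for a convex mirror, f = -80.00 cm.
1/d_i = 1/f − 1/d_o = 1/(-80.00) − 1/(325) = -0.01558, so d_i = -64.20 cm.
m = −d_i/d_o = −(-64.20)/(325) = +0.198.
The image is virtual, upright and reduced, behind the mirror.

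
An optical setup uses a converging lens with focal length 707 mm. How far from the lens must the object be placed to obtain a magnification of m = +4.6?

553 mm

m = −d_i/d_o ⇒ d_i = −m·d_o.
1/f = 1/d_o + 1/d_i = 1/d_o − 1/(m·d_o) = (1 − 1/m)/d_o, so d_o = f(1 − 1/m) = (707.0)(1 − 1/(+4.6)) = 553 mm.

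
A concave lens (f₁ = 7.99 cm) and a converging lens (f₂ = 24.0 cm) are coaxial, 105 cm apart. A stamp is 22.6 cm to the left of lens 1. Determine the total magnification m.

f₁ = −7.99 cm (diverging).
Lens 1: 1/d_i1 = 1/(-7.99) − 1/(22.6) = -0.1694, so d_i1 = -5.903 cm; m₁ = −d_i1/d_o1 = +0.2612.
d_o2 = 105 − (-5.903) = 110.9 cm.
Lens 2: 1/d_i2 = 1/(24.0) − 1/(110.9) = 0.03265, so d_i2 = 30.63 cm; m₂ = −d_i2/d_o2 = -0.2762.
m = m₁·m₂ = (+0.2612)(-0.2762) = -0.0721.

m = -0.0721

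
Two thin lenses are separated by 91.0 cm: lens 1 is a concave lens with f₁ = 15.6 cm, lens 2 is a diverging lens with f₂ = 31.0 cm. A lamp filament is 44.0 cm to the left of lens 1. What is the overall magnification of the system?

f₁ = −15.6 cm (diverging).
Lens 1: 1/d_i1 = 1/(-15.6) − 1/(44.0) = -0.08683, so d_i1 = -11.52 cm; m₁ = −d_i1/d_o1 = +0.2618.
d_o2 = 91.0 − (-11.52) = 102.5 cm.
f₂ = −31.0 cm (diverging).
Lens 2: 1/d_i2 = 1/(-31.0) − 1/(102.5) = -0.04201, so d_i2 = -23.80 cm; m₂ = −d_i2/d_o2 = +0.2322.
m = m₁·m₂ = (+0.2618)(+0.2322) = +0.0608.

m = +0.0608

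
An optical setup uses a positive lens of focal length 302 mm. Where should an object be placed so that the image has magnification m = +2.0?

151 mm

m = −d_i/d_o ⇒ d_i = −m·d_o.
1/f = 1/d_o + 1/d_i = 1/d_o − 1/(m·d_o) = (1 − 1/m)/d_o, so d_o = f(1 − 1/m) = (302.0)(1 − 1/(+2.0)) = 151 mm.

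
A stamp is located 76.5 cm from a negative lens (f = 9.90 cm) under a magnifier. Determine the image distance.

For a negative lens, f = -9.90 cm.
Thin-lens equation: 1/v = 1/f − 1/u = 1/(-9.900) − 1/(76.5) = -0.1010 − 0.01307 = -0.1141, so v = -8.77 cm.
The image is virtual, upright and reduced, on the same side as the object.

8.77 cm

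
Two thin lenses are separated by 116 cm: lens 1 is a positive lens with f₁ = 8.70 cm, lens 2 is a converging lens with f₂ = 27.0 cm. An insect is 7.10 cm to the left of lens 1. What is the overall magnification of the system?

Lens 1: 1/d_i1 = 1/(8.70) − 1/(7.10) = -0.02590, so d_i1 = -38.61 cm; m₁ = −d_i1/d_o1 = +5.438.
d_o2 = 116 − (-38.61) = 154.6 cm.
Lens 2: 1/d_i2 = 1/(27.0) − 1/(154.6) = 0.03057, so d_i2 = 32.71 cm; m₂ = −d_i2/d_o2 = -0.2116.
m = m₁·m₂ = (+5.438)(-0.2116) = -1.15.

m = -1.15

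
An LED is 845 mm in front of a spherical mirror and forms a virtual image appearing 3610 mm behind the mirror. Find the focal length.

Virtual image ⇒ d_i = −3610 mm.
1/f = 1/d_o + 1/d_i = 1/(845) + 1/(-3610) = 0.0009064, so f = 1100 mm.
Since f is positive, the spherical mirror is concave.

f = 1100 mm (concave)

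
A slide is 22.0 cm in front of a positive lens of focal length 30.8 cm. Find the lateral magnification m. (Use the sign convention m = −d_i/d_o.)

m = +3.50

1/d_i = 1/f − 1/d_o = 1/(30.80) − 1/(22.0) = -0.01299, so d_i = -77.00 cm.
m = −d_i/d_o = −(-77.00)/(22.0) = +3.50.
The image is virtual, upright and enlarged, on the same side as the object.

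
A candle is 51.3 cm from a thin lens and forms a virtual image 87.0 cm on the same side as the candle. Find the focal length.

Virtual image ⇒ d_i = −87.0 cm.
1/f = 1/d_o + 1/d_i = 1/(51.3) + 1/(-87.0) = 0.007999, so f = 125 cm.
Since f is positive, the thin lens is converging.

f = 125 cm (converging)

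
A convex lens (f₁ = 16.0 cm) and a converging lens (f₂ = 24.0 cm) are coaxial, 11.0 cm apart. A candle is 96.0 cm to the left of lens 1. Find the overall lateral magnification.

Lens 1: 1/d_i1 = 1/(16.0) − 1/(96.0) = 0.05208, so d_i1 = 19.20 cm; m₁ = −d_i1/d_o1 = -0.2000.
d_o2 = 11.0 − (19.20) = -8.200 cm (virtual object).
Lens 2: 1/d_i2 = 1/(24.0) − 1/(-8.200) = 0.1636, so d_i2 = 6.112 cm; m₂ = −d_i2/d_o2 = +0.7453.
m = m₁·m₂ = (-0.2000)(+0.7453) = -0.149.

m = -0.149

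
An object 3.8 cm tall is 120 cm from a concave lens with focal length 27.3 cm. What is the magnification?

For a concave lens, f = -27.3 cm.
1/d_i = 1/f − 1/d_o = 1/(-27.30) − 1/(120) = -0.04496, so d_i = -22.24 cm.
m = −d_i/d_o = −(-22.24)/(120) = +0.185.
The image is virtual, upright and reduced, on the same side as the object.

m = +0.185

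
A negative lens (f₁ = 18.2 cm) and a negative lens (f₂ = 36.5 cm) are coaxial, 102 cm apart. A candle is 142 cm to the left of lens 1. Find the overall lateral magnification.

f₁ = −18.2 cm (diverging).
Lens 1: 1/d_i1 = 1/(-18.2) − 1/(142) = -0.06199, so d_i1 = -16.13 cm; m₁ = −d_i1/d_o1 = +0.1136.
d_o2 = 102 − (-16.13) = 118.1 cm.
f₂ = −36.5 cm (diverging).
Lens 2: 1/d_i2 = 1/(-36.5) − 1/(118.1) = -0.03586, so d_i2 = -27.88 cm; m₂ = −d_i2/d_o2 = +0.2361.
m = m₁·m₂ = (+0.1136)(+0.2361) = +0.0268.

m = +0.0268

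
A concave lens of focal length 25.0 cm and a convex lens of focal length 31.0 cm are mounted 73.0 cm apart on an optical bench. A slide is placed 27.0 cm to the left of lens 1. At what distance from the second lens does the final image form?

48.5 cm

Lens 1 is diverging, so f₁ = −25.0 cm.
Lens 1: 1/d_i1 = 1/f₁ − 1/d_o1 = 1/(-25.0) − 1/(27.0) = -0.07704, so d_i1 = -12.98 cm.
The intermediate image is 12.98 cm to the left of lens 1 (virtual), which is 73.0 − (-12.98) = 85.98 cm to the left of lens 2, so d_o2 = +85.98 cm.
Lens 2: 1/d_i2 = 1/f₂ − 1/d_o2 = 1/(31.0) − 1/(85.98) = 0.02063, so d_i2 = 48.5 cm.
The final image is real, 48.5 cm to the right of lens 2 (overall magnification ≈ -0.27).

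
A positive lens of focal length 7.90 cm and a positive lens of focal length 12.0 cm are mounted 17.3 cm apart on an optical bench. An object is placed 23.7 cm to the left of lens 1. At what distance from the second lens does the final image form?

Lens 1: 1/d_i1 = 1/f₁ − 1/d_o1 = 1/(7.90) − 1/(23.7) = 0.08439, so d_i1 = 11.85 cm.
The intermediate image is 11.85 cm to the right of lens 1, which is 17.3 − (11.85) = 5.450 cm to the left of lens 2, so d_o2 = +5.450 cm.
Lens 2: 1/d_i2 = 1/f₂ − 1/d_o2 = 1/(12.0) − 1/(5.450) = -0.1002, so d_i2 = -9.98 cm.
The final image is virtual, 9.98 cm to the left of lens 2 (overall magnification ≈ -0.92).

9.98 cm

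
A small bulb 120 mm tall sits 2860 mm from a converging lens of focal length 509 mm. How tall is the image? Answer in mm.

26.0 mm

1/d_i = 1/f − 1/d_o = 1/(509.0) − 1/(2860) = 0.001615, so d_i = 619.2 mm.
m = −d_i/d_o = -0.2165.
|h_i| = |m|·h_o = 0.2165 × 120 = 26.0 mm. The image is real, inverted and reduced, on the far side of the lens.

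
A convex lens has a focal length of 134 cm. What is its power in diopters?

f = 134 cm = 1.34 m.
P = 1/f = 1/(1.34 m) = +0.746 D.

P = +0.746 D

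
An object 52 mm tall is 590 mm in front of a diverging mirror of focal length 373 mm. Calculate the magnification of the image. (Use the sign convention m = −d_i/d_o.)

m = +0.387

For a diverging mirror, f = -373 mm.
1/d_i = 1/f − 1/d_o = 1/(-373.0) − 1/(590) = -0.004376, so d_i = -228.5 mm.
m = −d_i/d_o = −(-228.5)/(590) = +0.387.
The image is virtual, upright and reduced, behind the mirror.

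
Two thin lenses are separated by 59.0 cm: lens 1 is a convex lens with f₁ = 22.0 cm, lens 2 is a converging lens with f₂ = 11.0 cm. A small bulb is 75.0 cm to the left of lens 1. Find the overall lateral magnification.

Lens 1: 1/d_i1 = 1/(22.0) − 1/(75.0) = 0.03212, so d_i1 = 31.13 cm; m₁ = −d_i1/d_o1 = -0.4151.
d_o2 = 59.0 − (31.13) = 27.87 cm.
Lens 2: 1/d_i2 = 1/(11.0) − 1/(27.87) = 0.05503, so d_i2 = 18.17 cm; m₂ = −d_i2/d_o2 = -0.6520.
m = m₁·m₂ = (-0.4151)(-0.6520) = +0.271.

m = +0.271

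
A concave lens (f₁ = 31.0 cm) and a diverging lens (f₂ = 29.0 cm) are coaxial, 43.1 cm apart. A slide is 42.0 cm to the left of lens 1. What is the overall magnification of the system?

m = +0.137

f₁ = −31.0 cm (diverging).
Lens 1: 1/d_i1 = 1/(-31.0) − 1/(42.0) = -0.05607, so d_i1 = -17.84 cm; m₁ = −d_i1/d_o1 = +0.4248.
d_o2 = 43.1 − (-17.84) = 60.94 cm.
f₂ = −29.0 cm (diverging).
Lens 2: 1/d_i2 = 1/(-29.0) − 1/(60.94) = -0.05089, so d_i2 = -19.65 cm; m₂ = −d_i2/d_o2 = +0.3224.
m = m₁·m₂ = (+0.4248)(+0.3224) = +0.137.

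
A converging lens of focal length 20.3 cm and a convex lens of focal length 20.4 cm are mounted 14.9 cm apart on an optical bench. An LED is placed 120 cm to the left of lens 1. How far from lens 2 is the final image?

6.50 cm

Lens 1: 1/d_i1 = 1/f₁ − 1/d_o1 = 1/(20.3) − 1/(120) = 0.04093, so d_i1 = 24.43 cm.
The intermediate image is 24.43 cm to the right of lens 1, which lies 9.530 cm to the right of lens 2 — a virtual object — so d_o2 = −9.530 cm.
Lens 2: 1/d_i2 = 1/f₂ − 1/d_o2 = 1/(20.4) − 1/(-9.530) = 0.1540, so d_i2 = 6.50 cm.
The final image is real, 6.50 cm to the right of lens 2 (overall magnification ≈ -0.14).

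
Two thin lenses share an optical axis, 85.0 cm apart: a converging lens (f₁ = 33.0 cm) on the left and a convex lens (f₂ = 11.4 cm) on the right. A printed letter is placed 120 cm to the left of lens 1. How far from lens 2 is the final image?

Lens 1: 1/d_i1 = 1/f₁ − 1/d_o1 = 1/(33.0) − 1/(120) = 0.02197, so d_i1 = 45.52 cm.
The intermediate image is 45.52 cm to the right of lens 1, which is 85.0 − (45.52) = 39.48 cm to the left of lens 2, so d_o2 = +39.48 cm.
Lens 2: 1/d_i2 = 1/f₂ − 1/d_o2 = 1/(11.4) − 1/(39.48) = 0.06239, so d_i2 = 16.0 cm.
The final image is real, 16.0 cm to the right of lens 2 (overall magnification ≈ 0.15).

16.0 cm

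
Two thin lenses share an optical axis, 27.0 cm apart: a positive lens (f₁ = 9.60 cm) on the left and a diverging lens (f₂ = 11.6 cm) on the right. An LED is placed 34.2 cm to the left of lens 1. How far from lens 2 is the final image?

6.27 cm

Lens 1: 1/d_i1 = 1/f₁ − 1/d_o1 = 1/(9.60) − 1/(34.2) = 0.07493, so d_i1 = 13.35 cm.
The intermediate image is 13.35 cm to the right of lens 1, which is 27.0 − (13.35) = 13.65 cm to the left of lens 2, so d_o2 = +13.65 cm.
Lens 2 is diverging, so f₂ = −11.6 cm.
Lens 2: 1/d_i2 = 1/f₂ − 1/d_o2 = 1/(-11.6) − 1/(13.65) = -0.1595, so d_i2 = -6.27 cm.
The final image is virtual, 6.27 cm to the left of lens 2 (overall magnification ≈ -0.18).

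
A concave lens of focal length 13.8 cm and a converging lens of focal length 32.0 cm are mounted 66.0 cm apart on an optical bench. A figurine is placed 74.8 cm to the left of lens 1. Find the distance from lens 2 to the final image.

Lens 1 is diverging, so f₁ = −13.8 cm.
Lens 1: 1/d_i1 = 1/f₁ − 1/d_o1 = 1/(-13.8) − 1/(74.8) = -0.08583, so d_i1 = -11.65 cm.
The intermediate image is 11.65 cm to the left of lens 1 (virtual), which is 66.0 − (-11.65) = 77.65 cm to the left of lens 2, so d_o2 = +77.65 cm.
Lens 2: 1/d_i2 = 1/f₂ − 1/d_o2 = 1/(32.0) − 1/(77.65) = 0.01837, so d_i2 = 54.4 cm.
The final image is real, 54.4 cm to the right of lens 2 (overall magnification ≈ -0.11).

54.4 cm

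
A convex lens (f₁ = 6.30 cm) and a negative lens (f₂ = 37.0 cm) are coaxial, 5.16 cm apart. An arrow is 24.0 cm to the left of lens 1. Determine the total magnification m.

Lens 1: 1/d_i1 = 1/(6.30) − 1/(24.0) = 0.1171, so d_i1 = 8.542 cm; m₁ = −d_i1/d_o1 = -0.3559.
d_o2 = 5.16 − (8.542) = -3.382 cm (virtual object).
f₂ = −37.0 cm (diverging).
Lens 2: 1/d_i2 = 1/(-37.0) − 1/(-3.382) = 0.2687, so d_i2 = 3.722 cm; m₂ = −d_i2/d_o2 = +1.101.
m = m₁·m₂ = (-0.3559)(+1.101) = -0.392.

m = -0.392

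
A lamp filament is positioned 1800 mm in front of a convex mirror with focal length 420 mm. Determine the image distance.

For a convex mirror, f = -420 mm.
Mirror equation: 1/q = 1/f − 1/p = 1/(-420.0) − 1/(1800) = -0.002381 − 0.0005556 = -0.002937, so q = -341 mm.
The image is virtual, upright and reduced, behind the mirror.

341 mm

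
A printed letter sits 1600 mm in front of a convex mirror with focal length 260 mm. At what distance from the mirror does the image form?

224 mm

For a convex mirror, f = -260 mm.
Mirror equation: 1/s_i = 1/f − 1/s_o = 1/(-260.0) − 1/(1600) = -0.003846 − 0.0006250 = -0.004471, so s_i = -224 mm.
The image is virtual, upright and reduced, behind the mirror.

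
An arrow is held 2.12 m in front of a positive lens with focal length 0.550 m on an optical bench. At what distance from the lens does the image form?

0.743 m

Thin-lens equation: 1/d_i = 1/f − 1/d_o = 1/(0.5500) − 1/(2.12) = 1.818 − 0.4717 = 1.346, so d_i = 0.743 m.
The image is real, inverted and reduced, on the far side of the lens.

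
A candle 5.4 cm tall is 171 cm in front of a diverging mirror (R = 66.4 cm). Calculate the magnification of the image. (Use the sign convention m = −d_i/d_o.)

m = +0.163

f = R/2 = 66.4/2 = 33.20 cm; for a diverging mirror, f = -33.20 cm.
1/d_i = 1/f − 1/d_o = 1/(-33.20) − 1/(171) = -0.03597, so d_i = -27.80 cm.
m = −d_i/d_o = −(-27.80)/(171) = +0.163.
The image is virtual, upright and reduced, behind the mirror.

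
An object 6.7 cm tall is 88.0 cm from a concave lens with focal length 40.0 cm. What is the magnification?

m = +0.312

For a concave lens, f = -40.0 cm.
1/d_i = 1/f − 1/d_o = 1/(-40.00) − 1/(88.0) = -0.03636, so d_i = -27.50 cm.
m = −d_i/d_o = −(-27.50)/(88.0) = +0.312.
The image is virtual, upright and reduced, on the same side as the object.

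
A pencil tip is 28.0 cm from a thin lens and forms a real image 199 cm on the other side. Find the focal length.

Real image ⇒ d_i = +199 cm.
1/f = 1/d_o + 1/d_i = 1/(28.0) + 1/(199) = 0.04074, so f = 24.5 cm.
Since f is positive, the thin lens is converging.

f = 24.5 cm (converging)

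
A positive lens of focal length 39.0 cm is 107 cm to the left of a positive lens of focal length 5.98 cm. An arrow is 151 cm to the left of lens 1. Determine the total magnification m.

m = +0.0430

Lens 1: 1/d_i1 = 1/(39.0) − 1/(151) = 0.01902, so d_i1 = 52.58 cm; m₁ = −d_i1/d_o1 = -0.3482.
d_o2 = 107 − (52.58) = 54.42 cm.
Lens 2: 1/d_i2 = 1/(5.98) − 1/(54.42) = 0.1488, so d_i2 = 6.718 cm; m₂ = −d_i2/d_o2 = -0.1235.
m = m₁·m₂ = (-0.3482)(-0.1235) = +0.0430.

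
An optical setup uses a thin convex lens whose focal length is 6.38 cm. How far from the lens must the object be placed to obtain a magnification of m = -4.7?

m = −d_i/d_o ⇒ d_i = −m·d_o.
1/f = 1/d_o + 1/d_i = 1/d_o − 1/(m·d_o) = (1 − 1/m)/d_o, so d_o = f(1 − 1/m) = (6.380)(1 − 1/(-4.7)) = 7.74 cm.

7.74 cm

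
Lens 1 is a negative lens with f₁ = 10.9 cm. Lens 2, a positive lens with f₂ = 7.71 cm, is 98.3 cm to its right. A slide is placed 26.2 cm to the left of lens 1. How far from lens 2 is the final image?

8.31 cm

Lens 1 is diverging, so f₁ = −10.9 cm.
Lens 1: 1/d_i1 = 1/f₁ − 1/d_o1 = 1/(-10.9) − 1/(26.2) = -0.1299, so d_i1 = -7.698 cm.
The intermediate image is 7.698 cm to the left of lens 1 (virtual), which is 98.3 − (-7.698) = 106.0 cm to the left of lens 2, so d_o2 = +106.0 cm.
Lens 2: 1/d_i2 = 1/f₂ − 1/d_o2 = 1/(7.71) − 1/(106.0) = 0.1203, so d_i2 = 8.31 cm.
The final image is real, 8.31 cm to the right of lens 2 (overall magnification ≈ -0.023).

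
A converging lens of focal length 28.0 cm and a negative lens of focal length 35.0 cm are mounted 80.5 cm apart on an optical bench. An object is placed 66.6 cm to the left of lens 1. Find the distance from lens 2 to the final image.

16.8 cm

Lens 1: 1/d_i1 = 1/f₁ − 1/d_o1 = 1/(28.0) − 1/(66.6) = 0.02070, so d_i1 = 48.31 cm.
The intermediate image is 48.31 cm to the right of lens 1, which is 80.5 − (48.31) = 32.19 cm to the left of lens 2, so d_o2 = +32.19 cm.
Lens 2 is diverging, so f₂ = −35.0 cm.
Lens 2: 1/d_i2 = 1/f₂ − 1/d_o2 = 1/(-35.0) − 1/(32.19) = -0.05964, so d_i2 = -16.8 cm.
The final image is virtual, 16.8 cm to the left of lens 2 (overall magnification ≈ -0.38).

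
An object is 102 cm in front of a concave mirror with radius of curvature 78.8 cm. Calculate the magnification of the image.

f = R/2 = 78.8/2 = 39.40 cm.
1/d_i = 1/f − 1/d_o = 1/(39.40) − 1/(102) = 0.01558, so d_i = 64.20 cm.
m = −d_i/d_o = −(64.20)/(102) = -0.629.
The image is real, inverted and reduced, in front of the mirror.

m = -0.629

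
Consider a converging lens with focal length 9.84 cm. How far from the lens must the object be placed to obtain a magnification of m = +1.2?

m = −d_i/d_o ⇒ d_i = −m·d_o.
1/f = 1/d_o + 1/d_i = 1/d_o − 1/(m·d_o) = (1 − 1/m)/d_o, so d_o = f(1 − 1/m) = (9.840)(1 − 1/(+1.2)) = 1.64 cm.

1.64 cm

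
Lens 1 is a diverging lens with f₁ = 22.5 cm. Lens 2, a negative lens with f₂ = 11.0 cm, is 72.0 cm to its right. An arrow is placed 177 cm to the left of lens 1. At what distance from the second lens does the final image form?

Lens 1 is diverging, so f₁ = −22.5 cm.
Lens 1: 1/d_i1 = 1/f₁ − 1/d_o1 = 1/(-22.5) − 1/(177) = -0.05009, so d_i1 = -19.96 cm.
The intermediate image is 19.96 cm to the left of lens 1 (virtual), which is 72.0 − (-19.96) = 91.96 cm to the left of lens 2, so d_o2 = +91.96 cm.
Lens 2 is diverging, so f₂ = −11.0 cm.
Lens 2: 1/d_i2 = 1/f₂ − 1/d_o2 = 1/(-11.0) − 1/(91.96) = -0.1018, so d_i2 = -9.82 cm.
The final image is virtual, 9.82 cm to the left of lens 2 (overall magnification ≈ 0.012).

9.82 cm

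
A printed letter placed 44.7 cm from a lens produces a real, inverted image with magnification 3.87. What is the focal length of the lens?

f = 35.5 cm (converging)

m = −d_i/d_o ⇒ d_i = −m·d_o = −(-3.87)·(44.7) = 173.0 cm.
1/f = 1/d_o + 1/d_i = 1/(44.7) + 1/(173.0) = 0.02815, so f = 35.5 cm.
Since f is positive, the lens is converging.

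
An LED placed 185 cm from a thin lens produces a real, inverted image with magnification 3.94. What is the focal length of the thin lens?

f = 148 cm (converging)

m = −d_i/d_o ⇒ d_i = −m·d_o = −(-3.94)·(185) = 728.9 cm.
1/f = 1/d_o + 1/d_i = 1/(185) + 1/(728.9) = 0.006777, so f = 148 cm.
Since f is positive, the thin lens is converging.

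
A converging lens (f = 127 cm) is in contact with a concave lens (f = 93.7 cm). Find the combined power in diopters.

P₁ = 1/f₁ = 1/(1.27 m) = +0.7874 D; P₂ = 1/f₂ = 1/(-0.937 m) = -1.067 D.
For thin lenses in contact, P = P₁ + P₂ = (+0.7874) + (-1.067) = -0.280 D.

P = -0.280 D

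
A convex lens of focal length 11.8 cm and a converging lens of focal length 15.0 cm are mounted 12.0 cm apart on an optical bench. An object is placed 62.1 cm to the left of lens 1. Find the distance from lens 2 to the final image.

2.19 cm

Lens 1: 1/d_i1 = 1/f₁ − 1/d_o1 = 1/(11.8) − 1/(62.1) = 0.06864, so d_i1 = 14.57 cm.
The intermediate image is 14.57 cm to the right of lens 1, which lies 2.570 cm to the right of lens 2 — a virtual object — so d_o2 = −2.570 cm.
Lens 2: 1/d_i2 = 1/f₂ − 1/d_o2 = 1/(15.0) − 1/(-2.570) = 0.4558, so d_i2 = 2.19 cm.
The final image is real, 2.19 cm to the right of lens 2 (overall magnification ≈ -0.20).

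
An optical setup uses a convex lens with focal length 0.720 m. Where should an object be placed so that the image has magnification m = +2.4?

0.420 m

m = −d_i/d_o ⇒ d_i = −m·d_o.
1/f = 1/d_o + 1/d_i = 1/d_o − 1/(m·d_o) = (1 − 1/m)/d_o, so d_o = f(1 − 1/m) = (0.7200)(1 − 1/(+2.4)) = 0.420 m.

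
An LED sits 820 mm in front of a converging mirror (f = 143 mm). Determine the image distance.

173 mm

Mirror equation: 1/d_i = 1/f − 1/d_o = 1/(143.0) − 1/(820) = 0.006993 − 0.001220 = 0.005773, so d_i = 173 mm.
The image is real, inverted and reduced, in front of the mirror.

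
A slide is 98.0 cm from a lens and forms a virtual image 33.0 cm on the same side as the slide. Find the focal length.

f = -49.8 cm (diverging)

Virtual image ⇒ d_i = −33.0 cm.
1/f = 1/d_o + 1/d_i = 1/(98.0) + 1/(-33.0) = -0.02010, so f = -49.8 cm.
Since f is negative, the lens is diverging.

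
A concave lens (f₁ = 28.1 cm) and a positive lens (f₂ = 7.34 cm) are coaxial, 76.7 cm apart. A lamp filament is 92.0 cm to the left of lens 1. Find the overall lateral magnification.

f₁ = −28.1 cm (diverging).
Lens 1: 1/d_i1 = 1/(-28.1) − 1/(92.0) = -0.04646, so d_i1 = -21.53 cm; m₁ = −d_i1/d_o1 = +0.2340.
d_o2 = 76.7 − (-21.53) = 98.23 cm.
Lens 2: 1/d_i2 = 1/(7.34) − 1/(98.23) = 0.1261, so d_i2 = 7.933 cm; m₂ = −d_i2/d_o2 = -0.08076.
m = m₁·m₂ = (+0.2340)(-0.08076) = -0.0189.

m = -0.0189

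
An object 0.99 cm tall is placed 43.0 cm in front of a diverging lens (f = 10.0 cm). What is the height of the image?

For a diverging lens, f = -10.0 cm.
1/d_i = 1/f − 1/d_o = 1/(-10.00) − 1/(43.0) = -0.1233, so d_i = -8.113 cm.
m = −d_i/d_o = +0.1887.
|h_i| = |m|·h_o = 0.1887 × 0.99 = 0.187 cm. The image is virtual, upright and reduced, on the same side as the object.

0.187 cm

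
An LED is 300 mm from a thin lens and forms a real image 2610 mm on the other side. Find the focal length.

Real image ⇒ d_i = +2610 mm.
1/f = 1/d_o + 1/d_i = 1/(300) + 1/(2610) = 0.003716, so f = 269 mm.
Since f is positive, the thin lens is converging.

f = 269 mm (converging)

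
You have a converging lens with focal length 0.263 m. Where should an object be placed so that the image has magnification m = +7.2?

m = −d_i/d_o ⇒ d_i = −m·d_o.
1/f = 1/d_o + 1/d_i = 1/d_o − 1/(m·d_o) = (1 − 1/m)/d_o, so d_o = f(1 − 1/m) = (0.2630)(1 − 1/(+7.2)) = 0.226 m.

0.226 m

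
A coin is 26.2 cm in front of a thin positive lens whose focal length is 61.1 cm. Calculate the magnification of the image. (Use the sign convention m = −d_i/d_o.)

m = +1.75

1/d_i = 1/f − 1/d_o = 1/(61.10) − 1/(26.2) = -0.02180, so d_i = -45.87 cm.
m = −d_i/d_o = −(-45.87)/(26.2) = +1.75.
The image is virtual, upright and enlarged, on the same side as the object.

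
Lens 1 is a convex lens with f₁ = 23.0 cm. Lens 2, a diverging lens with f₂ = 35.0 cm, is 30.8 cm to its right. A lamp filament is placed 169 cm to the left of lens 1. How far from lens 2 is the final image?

3.73 cm

Lens 1: 1/d_i1 = 1/f₁ − 1/d_o1 = 1/(23.0) − 1/(169) = 0.03756, so d_i1 = 26.62 cm.
The intermediate image is 26.62 cm to the right of lens 1, which is 30.8 − (26.62) = 4.180 cm to the left of lens 2, so d_o2 = +4.180 cm.
Lens 2 is diverging, so f₂ = −35.0 cm.
Lens 2: 1/d_i2 = 1/f₂ − 1/d_o2 = 1/(-35.0) − 1/(4.180) = -0.2678, so d_i2 = -3.73 cm.
The final image is virtual, 3.73 cm to the left of lens 2 (overall magnification ≈ -0.14).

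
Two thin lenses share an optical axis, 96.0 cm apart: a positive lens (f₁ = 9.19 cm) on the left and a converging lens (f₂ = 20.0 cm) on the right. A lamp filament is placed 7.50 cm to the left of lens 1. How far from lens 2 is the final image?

23.4 cm

Lens 1: 1/d_i1 = 1/f₁ − 1/d_o1 = 1/(9.19) − 1/(7.50) = -0.02452, so d_i1 = -40.78 cm.
The intermediate image is 40.78 cm to the left of lens 1 (virtual), which is 96.0 − (-40.78) = 136.8 cm to the left of lens 2, so d_o2 = +136.8 cm.
Lens 2: 1/d_i2 = 1/f₂ − 1/d_o2 = 1/(20.0) − 1/(136.8) = 0.04269, so d_i2 = 23.4 cm.
The final image is real, 23.4 cm to the right of lens 2 (overall magnification ≈ -0.93).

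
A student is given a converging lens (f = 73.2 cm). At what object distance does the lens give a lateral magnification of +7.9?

63.9 cm

m = −d_i/d_o ⇒ d_i = −m·d_o.
1/f = 1/d_o + 1/d_i = 1/d_o − 1/(m·d_o) = (1 − 1/m)/d_o, so d_o = f(1 − 1/m) = (73.20)(1 − 1/(+7.9)) = 63.9 cm.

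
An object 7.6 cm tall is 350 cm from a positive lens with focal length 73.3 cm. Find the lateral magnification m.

1/d_i = 1/f − 1/d_o = 1/(73.30) − 1/(350) = 0.01079, so d_i = 92.72 cm.
m = −d_i/d_o = −(92.72)/(350) = -0.265.
The image is real, inverted and reduced, on the far side of the lens.

m = -0.265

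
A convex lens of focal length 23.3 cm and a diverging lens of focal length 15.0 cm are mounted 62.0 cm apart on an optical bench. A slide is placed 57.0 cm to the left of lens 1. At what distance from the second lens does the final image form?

Lens 1: 1/d_i1 = 1/f₁ − 1/d_o1 = 1/(23.3) − 1/(57.0) = 0.02537, so d_i1 = 39.41 cm.
The intermediate image is 39.41 cm to the right of lens 1, which is 62.0 − (39.41) = 22.59 cm to the left of lens 2, so d_o2 = +22.59 cm.
Lens 2 is diverging, so f₂ = −15.0 cm.
Lens 2: 1/d_i2 = 1/f₂ − 1/d_o2 = 1/(-15.0) − 1/(22.59) = -0.1109, so d_i2 = -9.01 cm.
The final image is virtual, 9.01 cm to the left of lens 2 (overall magnification ≈ -0.28).

9.01 cm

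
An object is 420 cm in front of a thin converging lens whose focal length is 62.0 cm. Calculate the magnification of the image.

m = -0.173

1/d_i = 1/f − 1/d_o = 1/(62.00) − 1/(420) = 0.01375, so d_i = 72.74 cm.
m = −d_i/d_o = −(72.74)/(420) = -0.173.
The image is real, inverted and reduced, on the far side of the lens.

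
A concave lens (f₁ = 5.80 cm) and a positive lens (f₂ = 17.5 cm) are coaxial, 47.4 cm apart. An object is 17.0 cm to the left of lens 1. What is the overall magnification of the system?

m = -0.130

f₁ = −5.80 cm (diverging).
Lens 1: 1/d_i1 = 1/(-5.80) − 1/(17.0) = -0.2312, so d_i1 = -4.325 cm; m₁ = −d_i1/d_o1 = +0.2544.
d_o2 = 47.4 − (-4.325) = 51.73 cm.
Lens 2: 1/d_i2 = 1/(17.5) − 1/(51.73) = 0.03781, so d_i2 = 26.45 cm; m₂ = −d_i2/d_o2 = -0.5112.
m = m₁·m₂ = (+0.2544)(-0.5112) = -0.130.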